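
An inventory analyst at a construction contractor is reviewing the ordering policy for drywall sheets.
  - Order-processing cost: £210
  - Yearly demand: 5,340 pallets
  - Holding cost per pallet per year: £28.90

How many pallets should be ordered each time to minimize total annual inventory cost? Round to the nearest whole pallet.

Q* = √(2·D·S / H) = √(2·5,340·210 / 28.9) = √77,605.5 ≈ 278.58

279 pallets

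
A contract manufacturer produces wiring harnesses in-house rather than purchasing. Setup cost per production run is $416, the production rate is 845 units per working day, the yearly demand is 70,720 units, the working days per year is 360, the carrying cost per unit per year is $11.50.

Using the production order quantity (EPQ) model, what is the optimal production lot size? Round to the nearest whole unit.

d = 70,720/360 = 196.4444 units/day;  effective holding cost H(1 − d/p) = 11.5·(1 − 196.4444/845) = 8.82650
Q* = √(2DS / H_eff) = √(2·70,720·416 / 8.82650) ≈ 2,581.90

2,582 units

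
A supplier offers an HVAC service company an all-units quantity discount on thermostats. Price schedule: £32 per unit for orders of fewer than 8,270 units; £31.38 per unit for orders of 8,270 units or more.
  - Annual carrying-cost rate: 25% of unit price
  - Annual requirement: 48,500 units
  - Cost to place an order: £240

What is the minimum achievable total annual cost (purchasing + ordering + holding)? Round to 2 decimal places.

£1,555,776.57

H₁ = 25%×£32 = £8.0000;  H₂ = 25%×£31.38 = £7.8450
EOQ₁ = √(2×48,500×240/8.0000) = 1,705.87  (< 8,270, feasible at tier 1)
EOQ₂ = √(2×48,500×240/7.8450) = 1,722.64  (< 8,270 → use Q = 8,270 at tier-2 price)
TC(tier 1 (EOQ₁), Q≈1,705.9) = £1,565,646.98
TC(tier 2, Q≈8,270.0) = £1,555,776.57
Minimum at tier 2: £1,555,776.57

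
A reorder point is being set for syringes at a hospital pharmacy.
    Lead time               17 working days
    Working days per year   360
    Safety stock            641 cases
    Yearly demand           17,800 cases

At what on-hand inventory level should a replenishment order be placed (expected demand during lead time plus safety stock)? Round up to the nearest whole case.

Daily demand d = 17,800 / 360 = 49.444 cases/day
Demand during lead time = 49.444 × 17 = 840.56
Reorder point = 840.56 + 641 = 1,481.56 → round up

1,482 cases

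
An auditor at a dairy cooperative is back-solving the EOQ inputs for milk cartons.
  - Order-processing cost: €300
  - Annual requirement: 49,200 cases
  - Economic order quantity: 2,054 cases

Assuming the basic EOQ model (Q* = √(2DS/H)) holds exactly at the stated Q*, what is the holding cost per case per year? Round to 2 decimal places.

Since Q* = (2DS/H)^½, squaring gives Q*²·H = 2DS.
H = 2DS / Q² = 2 × 49,200 × 300 / 2,054² = 6.9971

€7.00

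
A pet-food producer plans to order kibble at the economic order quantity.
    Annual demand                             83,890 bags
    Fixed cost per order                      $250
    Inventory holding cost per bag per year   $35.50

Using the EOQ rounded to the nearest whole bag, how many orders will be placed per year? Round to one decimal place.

EOQ = √(2DS/H) = √(2 × 83,890 × 250 / 35.5)
    = √(1,181,549.30) ≈ 1,086.99 → Q = 1,087
N = D/Q = 83,890/1,087 ≈ 77.176 orders/yr

77.2 orders per year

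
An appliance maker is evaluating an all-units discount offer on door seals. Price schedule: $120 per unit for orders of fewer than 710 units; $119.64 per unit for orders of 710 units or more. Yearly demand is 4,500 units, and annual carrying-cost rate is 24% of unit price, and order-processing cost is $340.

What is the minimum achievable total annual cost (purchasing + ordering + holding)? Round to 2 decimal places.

H₁ = 24%×$120 = $28.8000;  H₂ = 24%×$119.64 = $28.7136
EOQ₁ = √(2×4,500×340/28.8000) = 325.96  (< 710, feasible at tier 1)
EOQ₂ = √(2×4,500×340/28.7136) = 326.45  (< 710 → use Q = 710 at tier-2 price)
TC(tier 1 (EOQ₁), Q≈326.0) = $549,387.65
TC(tier 2, Q≈710.0) = $550,728.26
Minimum at tier 1 (EOQ₁): $549,387.65

$549,387.65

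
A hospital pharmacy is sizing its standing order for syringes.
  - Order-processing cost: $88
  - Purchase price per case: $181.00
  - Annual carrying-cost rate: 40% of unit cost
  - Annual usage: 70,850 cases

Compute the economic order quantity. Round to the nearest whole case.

H = i·C = 0.4 × $181 = $72.4000 per case-year
Optimal lot size Q* = (2 × 70,850 × $88 / $72.4)^½ ≈ 415.01

415 cases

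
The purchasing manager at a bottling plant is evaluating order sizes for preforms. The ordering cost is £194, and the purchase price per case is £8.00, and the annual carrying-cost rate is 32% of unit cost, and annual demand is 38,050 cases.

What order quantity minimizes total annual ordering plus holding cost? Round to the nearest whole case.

Carrying cost H = £8 × 32% = £2.5600/case/yr
2DS/H = 2·38,050·194/2.56 = 5,766,953.12
EOQ = √5,766,953.12 ≈ 2,401.45

2,401 cases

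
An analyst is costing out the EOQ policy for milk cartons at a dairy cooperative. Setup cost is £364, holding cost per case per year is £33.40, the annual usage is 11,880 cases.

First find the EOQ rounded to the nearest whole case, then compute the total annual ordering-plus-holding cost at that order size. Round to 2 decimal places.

£16,996.02

2DS/H = 2·11,880·364/33.4 = 258,941.32
EOQ = √258,941.32 ≈ 508.86 → Q = 509 cases
Orders/yr = 11,880/509 = 23.340; ordering cost = 23.340 × £364 = £8,495.72
Average inventory = 509/2 = 254.5; holding cost = 254.5 × £33.4 = £8,500.30
Total = £8,495.72 + £8,500.30 = £16,996.02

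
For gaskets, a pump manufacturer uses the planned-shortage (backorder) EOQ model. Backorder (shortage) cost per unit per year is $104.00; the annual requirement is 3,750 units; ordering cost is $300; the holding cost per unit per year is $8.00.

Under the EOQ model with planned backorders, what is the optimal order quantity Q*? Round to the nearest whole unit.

Basic EOQ = √(2·3,750·300/8) = 530.330
Backorder adjustment √((H+b)/b) = √((8+104)/104) = 1.0377
Q* = 530.330 × 1.0377 ≈ 550.35

550 units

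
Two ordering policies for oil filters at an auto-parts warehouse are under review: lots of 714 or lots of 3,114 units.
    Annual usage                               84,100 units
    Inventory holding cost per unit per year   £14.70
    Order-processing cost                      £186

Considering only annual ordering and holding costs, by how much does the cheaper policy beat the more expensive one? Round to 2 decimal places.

£754.91

Annual cost at Q: ordering D·S/Q plus holding Q·H/2.
TC(714) = (84,100/714)×186 + (714/2)×14.7 = £27,156.30
TC(3,114) = (84,100/3,114)×186 + (3,114/2)×14.7 = £27,911.21
|ΔTC| = |£27,156.30 − £27,911.21| = £754.91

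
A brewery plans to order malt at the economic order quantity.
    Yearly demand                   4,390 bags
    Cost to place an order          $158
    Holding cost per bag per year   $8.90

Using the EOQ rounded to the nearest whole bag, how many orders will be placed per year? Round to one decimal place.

11.1 orders per year

2DS/H = 2·4,390·158/8.9 = 155,869.66
EOQ = √155,869.66 ≈ 394.80 → Q = 395
N = D/Q = 4,390/395 ≈ 11.114 orders/yr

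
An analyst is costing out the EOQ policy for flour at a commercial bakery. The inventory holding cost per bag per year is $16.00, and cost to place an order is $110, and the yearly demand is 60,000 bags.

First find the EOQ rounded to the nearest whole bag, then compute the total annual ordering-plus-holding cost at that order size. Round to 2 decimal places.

$14,532.72

Optimal lot size Q* = (2 × 60,000 × $110 / $16)^½ ≈ 908.30 → Q = 908 bags
Ordering: D/Q × S = 60,000/908 × $110 = $7,268.72
Holding:  Q/2 × H = 908/2 × $16 = $7,264.00
Total = $7,268.72 + $7,264.00 = $14,532.72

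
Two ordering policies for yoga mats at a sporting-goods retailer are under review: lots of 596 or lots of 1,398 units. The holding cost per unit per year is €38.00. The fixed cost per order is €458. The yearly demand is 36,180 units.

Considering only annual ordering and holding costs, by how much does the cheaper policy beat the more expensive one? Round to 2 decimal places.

TC(Q) = (D/Q)S + (Q/2)H
TC(596) = (36,180/596)×458 + (596/2)×38 = €39,126.75
TC(1,398) = (36,180/1,398)×458 + (1,398/2)×38 = €38,414.96
Lots of 1,398 are cheaper by €711.79.

€711.79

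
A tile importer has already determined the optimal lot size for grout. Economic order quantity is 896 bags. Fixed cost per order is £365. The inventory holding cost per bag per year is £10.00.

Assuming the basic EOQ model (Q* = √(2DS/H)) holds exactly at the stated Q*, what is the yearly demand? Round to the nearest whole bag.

10,997 bags per year

Since Q* = (2DS/H)^½, squaring gives Q*²·H = 2DS.
D = Q²H / (2S) = 896² × 10 / (2 × 365) = 10,997.48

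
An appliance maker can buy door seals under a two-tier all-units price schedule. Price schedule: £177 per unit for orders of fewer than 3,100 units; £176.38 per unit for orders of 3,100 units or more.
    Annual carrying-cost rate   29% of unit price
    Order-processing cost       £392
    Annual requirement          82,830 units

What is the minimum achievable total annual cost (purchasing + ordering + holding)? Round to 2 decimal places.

£14,699,312.20

H₁ = 29%×£177 = £51.3300;  H₂ = 29%×£176.38 = £51.1502
EOQ₁ = √(2×82,830×392/51.3300) = 1,124.78  (< 3,100, feasible at tier 1)
EOQ₂ = √(2×82,830×392/51.1502) = 1,126.75  (< 3,100 → use Q = 3,100 at tier-2 price)
TC(tier 1 (EOQ₁), Q≈1,124.8) = £14,718,644.78
TC(tier 2, Q≈3,100.0) = £14,699,312.20
Minimum at tier 2: £14,699,312.20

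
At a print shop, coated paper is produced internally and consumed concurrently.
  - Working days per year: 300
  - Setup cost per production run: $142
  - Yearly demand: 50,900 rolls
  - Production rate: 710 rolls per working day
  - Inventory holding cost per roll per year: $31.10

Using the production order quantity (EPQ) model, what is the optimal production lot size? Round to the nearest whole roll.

d = 50,900/300 = 169.6667 rolls/day;  effective holding cost H(1 − d/p) = 31.1·(1 − 169.6667/710) = 23.66812
Q* = √(2DS / H_eff) = √(2·50,900·142 / 23.66812) ≈ 781.51

782 rolls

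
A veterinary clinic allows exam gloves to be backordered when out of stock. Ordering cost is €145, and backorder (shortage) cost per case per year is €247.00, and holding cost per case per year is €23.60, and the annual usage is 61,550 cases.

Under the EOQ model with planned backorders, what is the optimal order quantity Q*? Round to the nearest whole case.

Q* = √(2DS/H) · √((H + b)/b)
   = √(2 × 61,550 × 145 / 23.6) · √((23.6 + 247) / 247)
   = 869.675 × 1.0467 ≈ 910.27

910 cases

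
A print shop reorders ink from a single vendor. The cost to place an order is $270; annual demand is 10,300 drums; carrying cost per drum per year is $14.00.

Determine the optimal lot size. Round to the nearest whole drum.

2DS/H = 2·10,300·270/14 = 397,285.71
EOQ = √397,285.71 ≈ 630.31

630 drums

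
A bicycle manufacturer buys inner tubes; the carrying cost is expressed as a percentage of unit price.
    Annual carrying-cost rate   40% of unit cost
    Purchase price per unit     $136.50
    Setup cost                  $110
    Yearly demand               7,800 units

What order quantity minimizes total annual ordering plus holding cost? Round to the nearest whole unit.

177 units

Holding cost per unit per year: H = 40% × $136.5 = $54.6000
Q* = √(2·D·S / H) = √(2·7,800·110 / 54.6) = √31,428.6 ≈ 177.28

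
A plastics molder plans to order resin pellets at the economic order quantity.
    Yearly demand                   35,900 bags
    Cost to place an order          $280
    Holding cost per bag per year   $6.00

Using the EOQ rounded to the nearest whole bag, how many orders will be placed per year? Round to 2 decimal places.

19.62 orders per year

EOQ = √(2DS/H) = √(2 × 35,900 × 280 / 6)
    = √(3,350,666.67) ≈ 1,830.48 → Q = 1,830
Orders per year = D/Q = 35,900 / 1,830 = 19.617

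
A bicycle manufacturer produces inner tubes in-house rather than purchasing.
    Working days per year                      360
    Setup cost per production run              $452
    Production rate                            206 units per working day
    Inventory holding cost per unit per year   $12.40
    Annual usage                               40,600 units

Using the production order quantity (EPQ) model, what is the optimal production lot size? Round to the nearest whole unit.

2,557 units

Daily demand d = 40,600/360 = 112.778; p = 206; 1 − d/p = 0.45254
EPQ = √(2DS / (H(1 − d/p)))
    = √(2 × 40,600 × 452 / (12.4 × 0.45254)) ≈ 2,557.47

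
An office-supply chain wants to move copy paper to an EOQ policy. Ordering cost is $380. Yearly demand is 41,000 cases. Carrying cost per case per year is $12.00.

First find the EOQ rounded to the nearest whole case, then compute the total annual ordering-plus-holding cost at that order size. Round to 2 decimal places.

$19,337.01

EOQ = √(2DS/H) = √(2 × 41,000 × 380 / 12)
    = √(2,596,666.67) ≈ 1,611.42 → Q = 1,611 cases
Orders/yr = 41,000/1,611 = 25.450; ordering cost = 25.450 × $380 = $9,671.01
Average inventory = 1,611/2 = 805.5; holding cost = 805.5 × $12 = $9,666.00
Total = $9,671.01 + $9,666.00 = $19,337.01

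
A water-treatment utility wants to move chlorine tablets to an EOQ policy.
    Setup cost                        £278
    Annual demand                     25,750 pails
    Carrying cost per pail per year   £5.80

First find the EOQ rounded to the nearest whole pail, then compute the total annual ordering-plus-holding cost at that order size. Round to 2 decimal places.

£9,112.55

Optimal lot size Q* = (2 × 25,750 × £278 / £5.8)^½ ≈ 1,571.13 → Q = 1,571 pails
Annual ordering cost = (D/Q)·S = (25,750/1,571) × 278 = £4,556.65
Annual holding cost  = (Q/2)·H = (1,571/2) × 5.8 = £4,555.90
Total = £4,556.65 + £4,555.90 = £9,112.55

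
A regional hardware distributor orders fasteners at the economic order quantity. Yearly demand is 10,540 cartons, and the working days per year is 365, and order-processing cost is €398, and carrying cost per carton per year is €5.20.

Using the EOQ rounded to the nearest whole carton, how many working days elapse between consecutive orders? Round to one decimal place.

44.0 days

2DS/H = 2·10,540·398/5.2 = 1,613,430.77
EOQ = √1,613,430.77 ≈ 1,270.21 → Q = 1,270 cartons
Cycle time = (working days × Q)/D = (365 × 1,270) / 10,540 = 43.980 days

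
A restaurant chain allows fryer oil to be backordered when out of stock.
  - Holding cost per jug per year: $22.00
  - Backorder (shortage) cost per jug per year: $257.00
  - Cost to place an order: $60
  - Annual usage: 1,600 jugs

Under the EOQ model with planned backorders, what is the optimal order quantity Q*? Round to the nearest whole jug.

Q* = √(2DS/H) · √((H + b)/b)
   = √(2 × 1,600 × 60 / 22) · √((22 + 257) / 257)
   = 93.420 × 1.0419 ≈ 97.34

97 jugs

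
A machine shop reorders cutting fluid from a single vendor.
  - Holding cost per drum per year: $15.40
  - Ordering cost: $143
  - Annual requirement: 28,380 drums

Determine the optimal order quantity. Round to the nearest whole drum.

EOQ = √(2DS/H) = √(2 × 28,380 × 143 / 15.4)
    = √(527,057.14) ≈ 725.99

726 drums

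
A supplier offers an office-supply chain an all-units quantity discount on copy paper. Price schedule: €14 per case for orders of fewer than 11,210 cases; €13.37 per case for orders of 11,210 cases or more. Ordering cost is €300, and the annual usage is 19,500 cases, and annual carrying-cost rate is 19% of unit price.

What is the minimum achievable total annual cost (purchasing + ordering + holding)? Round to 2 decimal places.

€275,475.24

H₁ = 19%×€14 = €2.6600;  H₂ = 19%×€13.37 = €2.5403
EOQ₁ = √(2×19,500×300/2.6600) = 2,097.26  (< 11,210, feasible at tier 1)
EOQ₂ = √(2×19,500×300/2.5403) = 2,146.10  (< 11,210 → use Q = 11,210 at tier-2 price)
TC(tier 1 (EOQ₁), Q≈2,097.3) = €278,578.71
TC(tier 2, Q≈11,210.0) = €275,475.24
Minimum at tier 2: €275,475.24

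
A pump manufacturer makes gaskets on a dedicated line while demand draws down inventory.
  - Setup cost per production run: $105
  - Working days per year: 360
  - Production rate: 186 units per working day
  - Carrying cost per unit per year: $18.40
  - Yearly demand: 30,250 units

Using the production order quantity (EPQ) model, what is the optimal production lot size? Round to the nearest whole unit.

Daily demand d = 30,250/360 = 84.028; p = 186; 1 − d/p = 0.54824
EPQ = √(2DS / (H(1 − d/p)))
    = √(2 × 30,250 × 105 / (18.4 × 0.54824)) ≈ 793.56

794 units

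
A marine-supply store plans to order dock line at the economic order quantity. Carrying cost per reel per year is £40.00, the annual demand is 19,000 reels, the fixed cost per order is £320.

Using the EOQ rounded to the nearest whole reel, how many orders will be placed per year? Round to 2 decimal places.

34.48 orders per year

Optimal lot size Q* = (2 × 19,000 × £320 / £40)^½ ≈ 551.36 → Q = 551
N = D/Q = 19,000/551 ≈ 34.483 orders/yr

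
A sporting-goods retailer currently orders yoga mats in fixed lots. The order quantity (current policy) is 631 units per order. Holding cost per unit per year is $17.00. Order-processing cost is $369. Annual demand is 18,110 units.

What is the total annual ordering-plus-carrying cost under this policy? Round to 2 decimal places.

Orders/yr = 18,110/631 = 28.700; ordering cost = 28.700 × $369 = $10,590.48
Average inventory = 631/2 = 315.5; holding cost = 315.5 × $17 = $5,363.50
Total = $10,590.48 + $5,363.50 = $15,953.98

$15,953.98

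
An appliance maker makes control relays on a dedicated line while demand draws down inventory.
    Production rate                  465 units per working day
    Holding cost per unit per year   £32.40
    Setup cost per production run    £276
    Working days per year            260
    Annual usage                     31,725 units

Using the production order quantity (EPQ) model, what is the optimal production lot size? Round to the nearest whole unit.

d = 31,725/260 = 122.0192 units/day;  effective holding cost H(1 − d/p) = 32.4·(1 − 122.0192/465) = 23.89801
Q* = √(2DS / H_eff) = √(2·31,725·276 / 23.89801) ≈ 856.03

856 units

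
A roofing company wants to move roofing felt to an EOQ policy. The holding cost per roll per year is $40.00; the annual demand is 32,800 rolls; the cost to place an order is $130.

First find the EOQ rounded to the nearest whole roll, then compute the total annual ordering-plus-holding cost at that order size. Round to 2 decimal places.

Optimal lot size Q* = (2 × 32,800 × $130 / $40)^½ ≈ 461.74 → Q = 462 rolls
Ordering: D/Q × S = 32,800/462 × $130 = $9,229.44
Holding:  Q/2 × H = 462/2 × $40 = $9,240.00
Total = $9,229.44 + $9,240.00 = $18,469.44

$18,469.44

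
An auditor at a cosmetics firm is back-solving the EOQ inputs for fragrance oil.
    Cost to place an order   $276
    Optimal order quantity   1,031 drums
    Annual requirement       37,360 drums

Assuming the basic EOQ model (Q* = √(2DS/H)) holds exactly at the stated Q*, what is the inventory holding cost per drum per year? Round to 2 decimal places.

$19.40

From Q* = √(2DS/H) ⇒ Q*² = 2DS/H.
H = 2DS / Q² = 2 × 37,360 × 276 / 1,031² = 19.4012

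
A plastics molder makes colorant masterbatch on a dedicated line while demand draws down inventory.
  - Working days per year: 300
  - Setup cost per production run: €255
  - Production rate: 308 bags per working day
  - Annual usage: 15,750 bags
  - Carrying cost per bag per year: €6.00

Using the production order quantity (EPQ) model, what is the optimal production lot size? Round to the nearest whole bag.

1,270 bags

Daily demand d = 15,750/300 = 52.500; p = 308; 1 − d/p = 0.82955
EPQ = √(2DS / (H(1 − d/p)))
    = √(2 × 15,750 × 255 / (6 × 0.82955)) ≈ 1,270.37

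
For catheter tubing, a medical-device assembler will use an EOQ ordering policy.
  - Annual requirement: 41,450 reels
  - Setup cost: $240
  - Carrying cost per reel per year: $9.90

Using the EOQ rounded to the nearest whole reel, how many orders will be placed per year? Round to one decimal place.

EOQ = √(2DS/H) = √(2 × 41,450 × 240 / 9.9)
    = √(2,009,696.97) ≈ 1,417.64 → Q = 1,418
N = D/Q = 41,450/1,418 ≈ 29.231 orders/yr

29.2 orders per year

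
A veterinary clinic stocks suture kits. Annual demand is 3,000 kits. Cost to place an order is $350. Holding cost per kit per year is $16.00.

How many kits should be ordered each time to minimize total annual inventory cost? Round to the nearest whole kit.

362 kits

EOQ = √(2DS/H) = √(2 × 3,000 × 350 / 16)
    = √(131,250.00) ≈ 362.28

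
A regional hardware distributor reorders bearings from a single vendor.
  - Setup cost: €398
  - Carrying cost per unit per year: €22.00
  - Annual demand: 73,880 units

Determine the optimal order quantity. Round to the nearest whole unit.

1,635 units

Optimal lot size Q* = (2 × 73,880 × €398 / €22)^½ ≈ 1,634.97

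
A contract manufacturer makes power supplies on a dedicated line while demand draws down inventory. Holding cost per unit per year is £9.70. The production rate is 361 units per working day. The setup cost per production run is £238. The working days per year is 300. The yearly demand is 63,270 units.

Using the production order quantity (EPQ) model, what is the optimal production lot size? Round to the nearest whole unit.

d = 63,270/300 = 210.9000 units/day;  effective holding cost H(1 − d/p) = 9.7·(1 − 210.9000/361) = 4.03316
Q* = √(2DS / H_eff) = √(2·63,270·238 / 4.03316) ≈ 2,732.62

2,733 units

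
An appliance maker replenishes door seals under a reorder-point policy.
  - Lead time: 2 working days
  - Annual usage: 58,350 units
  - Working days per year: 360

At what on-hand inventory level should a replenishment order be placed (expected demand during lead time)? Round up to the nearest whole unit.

Daily demand d = 58,350 / 360 = 162.083 units/day
Demand during lead time = 162.083 × 2 = 324.17
Reorder point = 324.17 → round up

325 units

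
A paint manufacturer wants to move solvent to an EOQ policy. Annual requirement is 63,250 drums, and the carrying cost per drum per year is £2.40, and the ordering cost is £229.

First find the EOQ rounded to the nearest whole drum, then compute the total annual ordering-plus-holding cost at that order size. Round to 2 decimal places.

2DS/H = 2·63,250·229/2.4 = 12,070,208.33
EOQ = √12,070,208.33 ≈ 3,474.22 → Q = 3,474 drums
Orders/yr = 63,250/3,474 = 18.207; ordering cost = 18.207 × £229 = £4,169.33
Average inventory = 3,474/2 = 1737; holding cost = 1737 × £2.4 = £4,168.80
Total = £4,169.33 + £4,168.80 = £8,338.13

£8,338.13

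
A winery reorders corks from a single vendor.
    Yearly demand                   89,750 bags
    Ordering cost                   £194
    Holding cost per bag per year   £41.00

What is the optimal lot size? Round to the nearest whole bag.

922 bags

Optimal lot size Q* = (2 × 89,750 × £194 / £41)^½ ≈ 921.60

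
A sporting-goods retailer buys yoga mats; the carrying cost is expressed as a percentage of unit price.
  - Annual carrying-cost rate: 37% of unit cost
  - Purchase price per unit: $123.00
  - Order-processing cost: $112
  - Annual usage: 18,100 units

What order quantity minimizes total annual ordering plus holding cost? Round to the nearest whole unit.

298 units

H = i·C = 0.37 × $123 = $45.5100 per unit-year
2DS/H = 2·18,100·112/45.51 = 89,088.11
EOQ = √89,088.11 ≈ 298.48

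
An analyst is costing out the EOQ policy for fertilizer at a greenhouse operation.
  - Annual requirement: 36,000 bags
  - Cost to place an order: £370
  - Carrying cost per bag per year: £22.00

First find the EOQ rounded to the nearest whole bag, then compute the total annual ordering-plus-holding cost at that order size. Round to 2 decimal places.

EOQ = √(2DS/H) = √(2 × 36,000 × 370 / 22)
    = √(1,210,909.09) ≈ 1,100.41 → Q = 1,100 bags
Orders/yr = 36,000/1,100 = 32.727; ordering cost = 32.727 × £370 = £12,109.09
Average inventory = 1,100/2 = 550; holding cost = 550 × £22 = £12,100.00
Total = £12,109.09 + £12,100.00 = £24,209.09

£24,209.09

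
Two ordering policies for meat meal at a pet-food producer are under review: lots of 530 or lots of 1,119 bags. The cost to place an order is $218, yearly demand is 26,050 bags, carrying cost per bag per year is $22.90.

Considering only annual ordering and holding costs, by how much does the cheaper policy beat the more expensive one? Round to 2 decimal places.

Annual cost at Q: ordering D·S/Q plus holding Q·H/2.
TC(530) = (26,050/530)×218 + (530/2)×22.9 = $16,783.41
TC(1,119) = (26,050/1,119)×218 + (1,119/2)×22.9 = $17,887.53
Cheaper: Q = 530.  Difference = $1,104.12

$1,104.12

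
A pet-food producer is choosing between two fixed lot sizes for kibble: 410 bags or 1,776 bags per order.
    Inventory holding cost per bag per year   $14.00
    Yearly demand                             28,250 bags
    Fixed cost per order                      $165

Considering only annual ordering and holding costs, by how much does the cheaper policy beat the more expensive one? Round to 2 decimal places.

$817.68

Annual cost at Q: ordering D·S/Q plus holding Q·H/2.
TC(410) = (28,250/410)×165 + (410/2)×14 = $14,238.90
TC(1,776) = (28,250/1,776)×165 + (1,776/2)×14 = $15,056.58
|ΔTC| = |$14,238.90 − $15,056.58| = $817.68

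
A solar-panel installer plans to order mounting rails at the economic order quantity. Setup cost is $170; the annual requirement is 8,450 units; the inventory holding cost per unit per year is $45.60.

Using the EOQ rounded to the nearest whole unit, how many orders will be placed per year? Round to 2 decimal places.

33.67 orders per year

2DS/H = 2·8,450·170/45.6 = 63,004.39
EOQ = √63,004.39 ≈ 251.01 → Q = 251
N = D/Q = 8,450/251 ≈ 33.665 orders/yr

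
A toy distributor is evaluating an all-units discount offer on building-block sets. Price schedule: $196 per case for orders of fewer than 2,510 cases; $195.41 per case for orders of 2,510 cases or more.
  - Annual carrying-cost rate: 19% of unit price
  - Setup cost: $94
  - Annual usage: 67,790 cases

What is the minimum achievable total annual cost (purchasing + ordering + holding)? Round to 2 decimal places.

H₁ = 19%×$196 = $37.2400;  H₂ = 19%×$195.41 = $37.1279
EOQ₁ = √(2×67,790×94/37.2400) = 585.00  (< 2,510, feasible at tier 1)
EOQ₂ = √(2×67,790×94/37.1279) = 585.88  (< 2,510 → use Q = 2,510 at tier-2 price)
TC(tier 1 (EOQ₁), Q≈585.0) = $13,308,625.45
TC(tier 2, Q≈2,510.0) = $13,295,978.16
Minimum at tier 2: $13,295,978.16

$13,295,978.16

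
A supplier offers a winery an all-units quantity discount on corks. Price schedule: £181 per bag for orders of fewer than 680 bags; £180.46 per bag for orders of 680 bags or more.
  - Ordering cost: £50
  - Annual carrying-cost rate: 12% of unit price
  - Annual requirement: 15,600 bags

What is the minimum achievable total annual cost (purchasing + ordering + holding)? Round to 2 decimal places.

H₁ = 12%×£181 = £21.7200;  H₂ = 12%×£180.46 = £21.6552
EOQ₁ = √(2×15,600×50/21.7200) = 268.00  (< 680, feasible at tier 1)
EOQ₂ = √(2×15,600×50/21.6552) = 268.40  (< 680 → use Q = 680 at tier-2 price)
TC(tier 1 (EOQ₁), Q≈268.0) = £2,829,420.93
TC(tier 2, Q≈680.0) = £2,823,685.83
Minimum at tier 2: £2,823,685.83

£2,823,685.83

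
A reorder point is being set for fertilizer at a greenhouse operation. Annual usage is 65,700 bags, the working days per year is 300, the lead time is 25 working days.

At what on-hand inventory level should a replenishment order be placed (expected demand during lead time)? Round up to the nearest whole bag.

5,475 bags

Daily demand d = 65,700 / 300 = 219.000 bags/day
Demand during lead time = 219.000 × 25 = 5,475.00
Reorder point = 5,475.00 → round up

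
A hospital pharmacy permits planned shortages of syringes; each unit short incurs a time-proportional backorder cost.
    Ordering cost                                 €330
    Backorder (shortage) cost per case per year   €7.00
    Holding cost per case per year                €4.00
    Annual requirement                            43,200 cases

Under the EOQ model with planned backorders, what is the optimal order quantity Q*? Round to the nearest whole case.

3,347 cases

Q* = √(2DS/H) · √((H + b)/b)
   = √(2 × 43,200 × 330 / 4) · √((4 + 7) / 7)
   = 2,669.831 × 1.2536 ≈ 3,346.81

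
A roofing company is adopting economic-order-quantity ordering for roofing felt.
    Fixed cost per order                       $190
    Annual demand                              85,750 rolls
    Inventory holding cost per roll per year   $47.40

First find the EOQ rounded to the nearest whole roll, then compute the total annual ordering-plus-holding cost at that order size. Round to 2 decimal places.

EOQ = √(2DS/H) = √(2 × 85,750 × 190 / 47.4)
    = √(687,447.26) ≈ 829.12 → Q = 829 rolls
Annual ordering cost = (D/Q)·S = (85,750/829) × 190 = $19,653.20
Annual holding cost  = (Q/2)·H = (829/2) × 47.4 = $19,647.30
Total = $19,653.20 + $19,647.30 = $39,300.50

$39,300.50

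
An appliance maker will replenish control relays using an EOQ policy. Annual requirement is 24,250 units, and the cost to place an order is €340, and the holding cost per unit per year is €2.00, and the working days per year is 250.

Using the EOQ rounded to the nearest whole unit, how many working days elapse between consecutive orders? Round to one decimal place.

Q* = √(2·D·S / H) = √(2·24,250·340 / 2) = √8,245,000.0 ≈ 2,871.41 → Q = 2,871 units
Days between orders = 250 / (D/Q) = 250 / 8.447 ≈ 29.598

29.6 days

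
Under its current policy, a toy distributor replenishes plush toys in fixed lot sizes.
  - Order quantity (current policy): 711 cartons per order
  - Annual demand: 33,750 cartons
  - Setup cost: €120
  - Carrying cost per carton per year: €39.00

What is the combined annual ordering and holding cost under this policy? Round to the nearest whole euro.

€19,561

Annual ordering cost = (D/Q)·S = (33,750/711) × 120 = €5,696.20
Annual holding cost  = (Q/2)·H = (711/2) × 39 = €13,864.50
Total = €5,696.20 + €13,864.50 = €19,560.70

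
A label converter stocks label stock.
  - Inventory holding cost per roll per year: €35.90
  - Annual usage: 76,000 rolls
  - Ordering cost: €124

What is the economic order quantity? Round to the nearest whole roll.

EOQ = √(2DS/H) = √(2 × 76,000 × 124 / 35.9)
    = √(525,013.93) ≈ 724.58

725 rolls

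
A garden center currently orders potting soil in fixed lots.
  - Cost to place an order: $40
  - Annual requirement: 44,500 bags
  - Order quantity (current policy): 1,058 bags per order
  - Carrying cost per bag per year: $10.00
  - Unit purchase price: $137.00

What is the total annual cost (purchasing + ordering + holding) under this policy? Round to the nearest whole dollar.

$6,103,472

Orders/yr = 44,500/1,058 = 42.060; ordering cost = 42.060 × $40 = $1,682.42
Average inventory = 1,058/2 = 529; holding cost = 529 × $10 = $5,290.00
Purchase cost = D·C = 44,500 × 137 = $6,096,500.00
Total = $1,682.42 + $5,290.00 + $6,096,500.00 = $6,103,472.42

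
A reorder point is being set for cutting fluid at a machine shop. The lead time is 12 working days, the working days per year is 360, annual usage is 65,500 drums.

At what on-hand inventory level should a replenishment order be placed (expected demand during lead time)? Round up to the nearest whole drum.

2,184 drums

Daily demand d = 65,500 / 360 = 181.944 drums/day
Demand during lead time = 181.944 × 12 = 2,183.33
Reorder point = 2,183.33 → round up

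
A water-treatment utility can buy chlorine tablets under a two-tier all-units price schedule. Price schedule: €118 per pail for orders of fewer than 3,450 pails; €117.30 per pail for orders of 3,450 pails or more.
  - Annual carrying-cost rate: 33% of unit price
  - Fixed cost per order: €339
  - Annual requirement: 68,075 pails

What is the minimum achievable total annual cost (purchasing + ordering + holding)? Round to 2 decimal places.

H₁ = 33%×€118 = €38.9400;  H₂ = 33%×€117.30 = €38.7090
EOQ₁ = √(2×68,075×339/38.9400) = 1,088.71  (< 3,450, feasible at tier 1)
EOQ₂ = √(2×68,075×339/38.7090) = 1,091.95  (< 3,450 → use Q = 3,450 at tier-2 price)
TC(tier 1 (EOQ₁), Q≈1,088.7) = €8,075,244.22
TC(tier 2, Q≈3,450.0) = €8,058,659.63
Minimum at tier 2: €8,058,659.63

€8,058,659.63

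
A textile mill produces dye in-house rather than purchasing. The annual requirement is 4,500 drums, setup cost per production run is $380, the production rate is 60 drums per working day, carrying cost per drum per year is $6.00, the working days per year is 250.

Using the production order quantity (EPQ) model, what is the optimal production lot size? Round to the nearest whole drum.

Daily demand d = 4,500/250 = 18.000; p = 60; 1 − d/p = 0.70000
EPQ = √(2DS / (H(1 − d/p)))
    = √(2 × 4,500 × 380 / (6 × 0.70000)) ≈ 902.38

902 drums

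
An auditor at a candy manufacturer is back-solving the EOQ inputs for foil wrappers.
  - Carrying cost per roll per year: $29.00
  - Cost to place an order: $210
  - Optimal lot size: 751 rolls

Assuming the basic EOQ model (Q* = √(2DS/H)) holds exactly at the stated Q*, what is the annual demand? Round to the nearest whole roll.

38,943 rolls per year

From Q* = √(2DS/H) ⇒ Q*² = 2DS/H.
D = Q²H / (2S) = 751² × 29 / (2 × 210) = 38,942.93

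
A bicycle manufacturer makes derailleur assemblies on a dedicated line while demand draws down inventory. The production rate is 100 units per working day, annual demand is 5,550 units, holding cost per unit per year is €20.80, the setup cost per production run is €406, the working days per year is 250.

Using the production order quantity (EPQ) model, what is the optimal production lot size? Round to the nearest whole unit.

d = 5,550/250 = 22.2000 units/day;  effective holding cost H(1 − d/p) = 20.8·(1 − 22.2000/100) = 16.18240
Q* = √(2DS / H_eff) = √(2·5,550·406 / 16.18240) ≈ 527.72

528 units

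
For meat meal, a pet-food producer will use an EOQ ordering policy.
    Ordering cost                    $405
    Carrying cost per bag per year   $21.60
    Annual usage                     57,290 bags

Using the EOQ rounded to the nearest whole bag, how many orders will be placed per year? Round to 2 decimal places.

2DS/H = 2·57,290·405/21.6 = 2,148,375.00
EOQ = √2,148,375.00 ≈ 1,465.73 → Q = 1,466
Orders per year = D/Q = 57,290 / 1,466 = 39.079

39.08 orders per year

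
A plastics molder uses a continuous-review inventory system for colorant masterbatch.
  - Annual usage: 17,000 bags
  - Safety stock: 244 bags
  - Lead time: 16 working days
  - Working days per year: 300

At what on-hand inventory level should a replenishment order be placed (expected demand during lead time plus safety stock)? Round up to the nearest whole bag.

Daily demand d = 17,000 / 300 = 56.667 bags/day
Demand during lead time = 56.667 × 16 = 906.67
Reorder point = 906.67 + 244 = 1,150.67 → round up

1,151 bags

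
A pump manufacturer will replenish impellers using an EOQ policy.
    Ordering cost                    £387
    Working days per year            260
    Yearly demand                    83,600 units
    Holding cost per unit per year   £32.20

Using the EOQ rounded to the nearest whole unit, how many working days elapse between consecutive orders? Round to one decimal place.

EOQ = √(2DS/H) = √(2 × 83,600 × 387 / 32.2)
    = √(2,009,515.53) ≈ 1,417.57 → Q = 1,418 units
Cycle time = (working days × Q)/D = (260 × 1,418) / 83,600 = 4.410 days

4.4 days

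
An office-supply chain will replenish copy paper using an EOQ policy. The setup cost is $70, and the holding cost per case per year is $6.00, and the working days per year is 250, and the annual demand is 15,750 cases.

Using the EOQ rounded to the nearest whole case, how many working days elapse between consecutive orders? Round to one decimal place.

EOQ = √(2DS/H) = √(2 × 15,750 × 70 / 6)
    = √(367,500.00) ≈ 606.22 → Q = 606 cases
Cycle time = (working days × Q)/D = (250 × 606) / 15,750 = 9.619 days

9.6 days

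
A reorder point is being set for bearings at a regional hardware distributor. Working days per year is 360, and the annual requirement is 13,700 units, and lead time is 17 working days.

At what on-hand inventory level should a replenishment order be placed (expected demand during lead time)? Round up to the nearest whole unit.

Daily demand d = 13,700 / 360 = 38.056 units/day
Demand during lead time = 38.056 × 17 = 646.94
Reorder point = 646.94 → round up

647 units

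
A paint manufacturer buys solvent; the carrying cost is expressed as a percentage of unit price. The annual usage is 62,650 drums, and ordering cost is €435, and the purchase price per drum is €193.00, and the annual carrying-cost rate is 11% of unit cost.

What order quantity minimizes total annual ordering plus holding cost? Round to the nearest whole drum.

Carrying cost H = €193 × 11% = €21.2300/drum/yr
EOQ = √(2DS/H) = √(2 × 62,650 × 435 / 21.23)
    = √(2,567,381.06) ≈ 1,602.30

1,602 drums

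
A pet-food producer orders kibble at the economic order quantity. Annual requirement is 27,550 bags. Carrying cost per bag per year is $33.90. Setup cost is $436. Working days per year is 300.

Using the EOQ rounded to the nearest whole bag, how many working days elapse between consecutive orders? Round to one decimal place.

9.2 days

EOQ = √(2DS/H) = √(2 × 27,550 × 436 / 33.9)
    = √(708,660.77) ≈ 841.82 → Q = 842 bags
T = Q/D × 300 days = 842/27,550 × 300 = 9.169 days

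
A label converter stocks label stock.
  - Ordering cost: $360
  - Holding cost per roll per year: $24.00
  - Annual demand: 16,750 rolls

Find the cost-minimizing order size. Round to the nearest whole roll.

709 rolls

EOQ = √(2DS/H) = √(2 × 16,750 × 360 / 24)
    = √(502,500.00) ≈ 708.87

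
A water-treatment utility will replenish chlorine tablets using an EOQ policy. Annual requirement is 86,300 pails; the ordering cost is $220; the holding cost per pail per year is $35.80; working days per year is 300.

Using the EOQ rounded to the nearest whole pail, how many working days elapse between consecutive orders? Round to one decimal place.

3.6 days

EOQ = √(2DS/H) = √(2 × 86,300 × 220 / 35.8)
    = √(1,060,670.39) ≈ 1,029.89 → Q = 1,030 pails
T = Q/D × 300 days = 1,030/86,300 × 300 = 3.581 days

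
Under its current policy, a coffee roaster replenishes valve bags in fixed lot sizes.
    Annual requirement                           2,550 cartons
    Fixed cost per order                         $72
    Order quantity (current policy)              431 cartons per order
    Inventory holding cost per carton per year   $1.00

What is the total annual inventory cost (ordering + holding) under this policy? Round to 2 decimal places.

$641.49

Ordering: D/Q × S = 2,550/431 × $72 = $425.99
Holding:  Q/2 × H = 431/2 × $1 = $215.50
Total = $425.99 + $215.50 = $641.49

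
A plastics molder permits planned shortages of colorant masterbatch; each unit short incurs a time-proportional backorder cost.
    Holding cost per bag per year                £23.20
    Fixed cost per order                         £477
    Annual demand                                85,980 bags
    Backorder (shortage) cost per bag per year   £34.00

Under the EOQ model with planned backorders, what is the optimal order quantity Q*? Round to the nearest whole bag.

Basic EOQ = √(2·85,980·477/23.2) = 1,880.308
Backorder adjustment √((H+b)/b) = √((23.2+34)/34) = 1.2971
Q* = 1,880.308 × 1.2971 ≈ 2,438.86

2,439 bags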